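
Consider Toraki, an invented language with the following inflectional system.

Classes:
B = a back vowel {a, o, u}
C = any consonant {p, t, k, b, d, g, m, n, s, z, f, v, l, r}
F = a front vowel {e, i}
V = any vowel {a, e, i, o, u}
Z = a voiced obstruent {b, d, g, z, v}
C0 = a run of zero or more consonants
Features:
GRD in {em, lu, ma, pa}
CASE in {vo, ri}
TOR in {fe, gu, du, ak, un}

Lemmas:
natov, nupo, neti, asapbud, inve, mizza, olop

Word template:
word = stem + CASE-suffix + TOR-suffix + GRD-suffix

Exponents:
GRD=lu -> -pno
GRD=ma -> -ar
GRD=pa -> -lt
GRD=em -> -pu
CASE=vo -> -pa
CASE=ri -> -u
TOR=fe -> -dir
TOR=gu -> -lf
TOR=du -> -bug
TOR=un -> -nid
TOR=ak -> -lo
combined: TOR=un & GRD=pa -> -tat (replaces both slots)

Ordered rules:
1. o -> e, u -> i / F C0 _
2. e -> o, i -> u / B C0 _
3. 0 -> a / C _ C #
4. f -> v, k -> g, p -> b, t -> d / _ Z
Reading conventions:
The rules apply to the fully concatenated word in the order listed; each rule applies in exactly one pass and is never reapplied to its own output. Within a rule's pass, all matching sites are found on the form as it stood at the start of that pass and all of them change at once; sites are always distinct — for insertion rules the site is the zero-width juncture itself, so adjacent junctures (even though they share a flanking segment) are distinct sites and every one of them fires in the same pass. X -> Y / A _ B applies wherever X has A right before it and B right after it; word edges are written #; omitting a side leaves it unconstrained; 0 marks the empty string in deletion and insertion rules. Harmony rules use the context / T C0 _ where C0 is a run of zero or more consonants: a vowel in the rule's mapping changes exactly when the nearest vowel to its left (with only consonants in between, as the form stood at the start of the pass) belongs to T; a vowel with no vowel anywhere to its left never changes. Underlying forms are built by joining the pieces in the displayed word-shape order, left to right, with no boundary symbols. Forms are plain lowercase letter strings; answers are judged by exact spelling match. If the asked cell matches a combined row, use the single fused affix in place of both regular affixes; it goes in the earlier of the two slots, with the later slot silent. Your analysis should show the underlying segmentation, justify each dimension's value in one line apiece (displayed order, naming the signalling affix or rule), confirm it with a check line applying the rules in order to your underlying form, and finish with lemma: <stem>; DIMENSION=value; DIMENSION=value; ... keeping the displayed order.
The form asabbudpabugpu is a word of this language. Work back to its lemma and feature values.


underlying: asapbud-pa-bug-pu
GRD=em - signalled by the affix -pu
CASE=vo - signalled by the affix -pa
TOR=du - signalled by the affix -bug
check: asapbudpabugpu -> asapbudpabugpu -> asapbudpabugpu -> asapbudpabugpu -> asabbudpabugpu
lemma: asapbud; GRD=em; CASE=vo; TOR=du


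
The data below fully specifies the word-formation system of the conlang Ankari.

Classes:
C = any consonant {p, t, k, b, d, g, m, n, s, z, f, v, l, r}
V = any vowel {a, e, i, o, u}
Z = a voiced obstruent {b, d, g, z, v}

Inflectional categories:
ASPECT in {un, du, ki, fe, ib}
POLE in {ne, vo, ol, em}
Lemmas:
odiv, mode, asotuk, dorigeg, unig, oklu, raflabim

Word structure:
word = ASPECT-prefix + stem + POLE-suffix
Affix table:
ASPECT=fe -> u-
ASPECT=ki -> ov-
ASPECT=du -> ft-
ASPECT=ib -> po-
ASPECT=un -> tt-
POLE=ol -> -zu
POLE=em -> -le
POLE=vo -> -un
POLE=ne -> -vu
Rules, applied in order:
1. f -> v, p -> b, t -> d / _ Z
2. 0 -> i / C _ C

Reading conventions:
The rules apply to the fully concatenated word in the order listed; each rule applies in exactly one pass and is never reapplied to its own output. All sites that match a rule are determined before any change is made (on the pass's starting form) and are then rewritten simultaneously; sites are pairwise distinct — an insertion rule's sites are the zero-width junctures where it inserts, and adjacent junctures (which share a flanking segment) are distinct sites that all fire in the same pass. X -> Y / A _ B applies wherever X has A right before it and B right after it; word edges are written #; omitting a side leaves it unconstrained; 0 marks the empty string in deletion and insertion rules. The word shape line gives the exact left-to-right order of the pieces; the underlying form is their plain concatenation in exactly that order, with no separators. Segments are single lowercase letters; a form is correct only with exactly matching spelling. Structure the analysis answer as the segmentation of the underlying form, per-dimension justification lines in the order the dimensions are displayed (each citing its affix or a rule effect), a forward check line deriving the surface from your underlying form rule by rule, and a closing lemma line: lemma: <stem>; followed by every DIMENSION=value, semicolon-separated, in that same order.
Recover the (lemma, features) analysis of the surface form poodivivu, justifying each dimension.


underlying: po-odiv-vu
ASPECT=ib - signalled by the affix po-
POLE=ne - signalled by the affix -vu
check: poodivvu -> poodivvu -> poodivivu
lemma: odiv; ASPECT=ib; POLE=ne


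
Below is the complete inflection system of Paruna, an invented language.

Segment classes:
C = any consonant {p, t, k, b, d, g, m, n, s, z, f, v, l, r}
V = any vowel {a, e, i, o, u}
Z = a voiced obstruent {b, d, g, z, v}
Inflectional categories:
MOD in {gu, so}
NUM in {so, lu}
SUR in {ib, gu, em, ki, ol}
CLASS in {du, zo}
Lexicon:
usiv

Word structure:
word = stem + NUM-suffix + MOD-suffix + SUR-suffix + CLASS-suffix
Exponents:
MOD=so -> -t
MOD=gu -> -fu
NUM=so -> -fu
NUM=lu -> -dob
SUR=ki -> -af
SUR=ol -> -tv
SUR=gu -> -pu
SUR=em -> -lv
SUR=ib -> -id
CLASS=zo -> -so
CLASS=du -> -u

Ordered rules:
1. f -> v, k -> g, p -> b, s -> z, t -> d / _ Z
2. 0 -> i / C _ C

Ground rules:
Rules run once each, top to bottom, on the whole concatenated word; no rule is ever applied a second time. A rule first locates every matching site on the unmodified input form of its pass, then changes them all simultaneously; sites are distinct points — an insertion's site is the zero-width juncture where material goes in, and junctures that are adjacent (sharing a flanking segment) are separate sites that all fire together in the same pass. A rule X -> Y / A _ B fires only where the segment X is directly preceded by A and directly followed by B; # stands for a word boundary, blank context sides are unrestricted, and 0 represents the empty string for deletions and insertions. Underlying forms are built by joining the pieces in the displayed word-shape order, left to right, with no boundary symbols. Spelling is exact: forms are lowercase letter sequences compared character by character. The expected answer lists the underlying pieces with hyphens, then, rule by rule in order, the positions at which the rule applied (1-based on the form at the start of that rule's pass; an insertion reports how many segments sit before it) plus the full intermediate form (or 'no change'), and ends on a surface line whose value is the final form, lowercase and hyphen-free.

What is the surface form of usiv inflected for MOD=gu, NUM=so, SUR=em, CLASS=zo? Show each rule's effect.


underlying: usiv-fu-fu-lv-so
1. f -> v, k -> g, p -> b, s -> z, t -> d / _ Z: no change
2. 0 -> i / C _ C: inserts after position(s) 4, 9, 10: usivifufuliviso
surface: usivifufuliviso


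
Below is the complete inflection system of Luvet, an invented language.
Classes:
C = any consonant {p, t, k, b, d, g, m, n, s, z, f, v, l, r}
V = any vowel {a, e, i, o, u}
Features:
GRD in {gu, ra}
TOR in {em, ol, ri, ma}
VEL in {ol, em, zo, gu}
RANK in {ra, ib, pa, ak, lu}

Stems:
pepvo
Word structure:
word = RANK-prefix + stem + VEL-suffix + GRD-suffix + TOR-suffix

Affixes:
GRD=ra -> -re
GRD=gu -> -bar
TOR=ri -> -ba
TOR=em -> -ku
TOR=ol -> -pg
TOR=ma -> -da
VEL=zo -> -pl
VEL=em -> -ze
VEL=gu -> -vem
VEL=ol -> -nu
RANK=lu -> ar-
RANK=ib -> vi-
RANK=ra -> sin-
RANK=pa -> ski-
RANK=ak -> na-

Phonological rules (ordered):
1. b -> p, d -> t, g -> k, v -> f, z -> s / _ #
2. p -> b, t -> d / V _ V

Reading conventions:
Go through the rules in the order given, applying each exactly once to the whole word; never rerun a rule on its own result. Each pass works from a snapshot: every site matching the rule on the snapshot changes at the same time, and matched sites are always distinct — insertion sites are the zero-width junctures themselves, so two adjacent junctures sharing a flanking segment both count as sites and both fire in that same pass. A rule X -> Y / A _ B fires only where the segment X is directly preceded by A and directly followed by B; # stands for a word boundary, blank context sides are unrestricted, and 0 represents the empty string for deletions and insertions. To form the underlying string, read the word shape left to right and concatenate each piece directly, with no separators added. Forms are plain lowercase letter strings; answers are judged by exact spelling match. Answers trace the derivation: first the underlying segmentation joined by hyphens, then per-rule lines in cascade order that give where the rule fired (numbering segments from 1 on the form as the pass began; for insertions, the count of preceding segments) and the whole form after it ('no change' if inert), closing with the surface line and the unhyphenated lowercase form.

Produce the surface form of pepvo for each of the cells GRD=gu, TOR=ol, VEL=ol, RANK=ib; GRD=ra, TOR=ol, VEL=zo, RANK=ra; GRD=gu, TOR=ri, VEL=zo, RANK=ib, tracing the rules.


cell GRD=gu, TOR=ol, VEL=ol, RANK=ib:
underlying: vi-pepvo-nu-bar-pg
1. b -> p, d -> t, g -> k, v -> f, z -> s / _ #: fires at position(s) 14: vipepvonubarpk
2. p -> b, t -> d / V _ V: fires at position(s) 3: vibepvonubarpk
surface: vibepvonubarpk

cell GRD=ra, TOR=ol, VEL=zo, RANK=ra:
underlying: sin-pepvo-pl-re-pg
1. b -> p, d -> t, g -> k, v -> f, z -> s / _ #: fires at position(s) 14: sinpepvoplrepk
2. p -> b, t -> d / V _ V: no change
surface: sinpepvoplrepk

cell GRD=gu, TOR=ri, VEL=zo, RANK=ib:
underlying: vi-pepvo-pl-bar-ba
1. b -> p, d -> t, g -> k, v -> f, z -> s / _ #: no change
2. p -> b, t -> d / V _ V: fires at position(s) 3: vibepvoplbarba
surface: vibepvoplbarba


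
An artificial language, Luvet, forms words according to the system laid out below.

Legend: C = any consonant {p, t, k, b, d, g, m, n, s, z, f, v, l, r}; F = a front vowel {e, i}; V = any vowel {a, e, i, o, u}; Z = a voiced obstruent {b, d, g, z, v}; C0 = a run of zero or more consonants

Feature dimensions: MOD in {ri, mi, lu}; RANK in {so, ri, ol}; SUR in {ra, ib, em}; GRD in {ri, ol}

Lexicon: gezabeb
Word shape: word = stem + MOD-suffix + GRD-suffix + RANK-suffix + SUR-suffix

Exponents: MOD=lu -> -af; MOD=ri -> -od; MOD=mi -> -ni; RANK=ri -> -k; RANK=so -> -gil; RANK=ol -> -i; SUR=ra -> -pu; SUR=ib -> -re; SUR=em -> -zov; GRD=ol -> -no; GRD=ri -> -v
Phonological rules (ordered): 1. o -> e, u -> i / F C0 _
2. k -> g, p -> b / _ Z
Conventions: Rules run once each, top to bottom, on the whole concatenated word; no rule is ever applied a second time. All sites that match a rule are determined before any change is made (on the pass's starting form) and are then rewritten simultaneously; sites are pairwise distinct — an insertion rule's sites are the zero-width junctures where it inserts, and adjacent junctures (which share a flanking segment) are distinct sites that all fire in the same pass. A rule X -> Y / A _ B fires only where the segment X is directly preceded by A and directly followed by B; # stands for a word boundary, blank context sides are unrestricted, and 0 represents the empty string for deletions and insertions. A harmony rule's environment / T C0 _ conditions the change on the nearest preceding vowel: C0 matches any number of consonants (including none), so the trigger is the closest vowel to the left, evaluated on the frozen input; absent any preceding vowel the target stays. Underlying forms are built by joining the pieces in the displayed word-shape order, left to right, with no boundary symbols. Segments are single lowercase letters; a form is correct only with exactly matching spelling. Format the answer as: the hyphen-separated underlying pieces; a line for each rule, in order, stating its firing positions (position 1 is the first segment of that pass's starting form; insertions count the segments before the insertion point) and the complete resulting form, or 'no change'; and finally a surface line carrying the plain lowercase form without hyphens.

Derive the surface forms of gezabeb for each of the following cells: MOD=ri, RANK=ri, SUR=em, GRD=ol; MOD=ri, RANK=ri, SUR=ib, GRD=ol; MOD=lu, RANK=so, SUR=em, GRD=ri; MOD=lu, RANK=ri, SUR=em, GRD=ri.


cell MOD=ri, RANK=ri, SUR=em, GRD=ol:
underlying: gezabeb-od-no-k-zov
1. o -> e, u -> i / F C0 _: fires at position(s) 8: gezabebednokzov
2. k -> g, p -> b / _ Z: fires at position(s) 12: gezabebednogzov
surface: gezabebednogzov

cell MOD=ri, RANK=ri, SUR=ib, GRD=ol:
underlying: gezabeb-od-no-k-re
1. o -> e, u -> i / F C0 _: fires at position(s) 8: gezabebednokre
2. k -> g, p -> b / _ Z: no change
surface: gezabebednokre

cell MOD=lu, RANK=so, SUR=em, GRD=ri:
underlying: gezabeb-af-v-gil-zov
1. o -> e, u -> i / F C0 _: fires at position(s) 15: gezabebafvgilzev
2. k -> g, p -> b / _ Z: no change
surface: gezabebafvgilzev

cell MOD=lu, RANK=ri, SUR=em, GRD=ri:
underlying: gezabeb-af-v-k-zov
1. o -> e, u -> i / F C0 _: no change
2. k -> g, p -> b / _ Z: fires at position(s) 11: gezabebafvgzov
surface: gezabebafvgzov


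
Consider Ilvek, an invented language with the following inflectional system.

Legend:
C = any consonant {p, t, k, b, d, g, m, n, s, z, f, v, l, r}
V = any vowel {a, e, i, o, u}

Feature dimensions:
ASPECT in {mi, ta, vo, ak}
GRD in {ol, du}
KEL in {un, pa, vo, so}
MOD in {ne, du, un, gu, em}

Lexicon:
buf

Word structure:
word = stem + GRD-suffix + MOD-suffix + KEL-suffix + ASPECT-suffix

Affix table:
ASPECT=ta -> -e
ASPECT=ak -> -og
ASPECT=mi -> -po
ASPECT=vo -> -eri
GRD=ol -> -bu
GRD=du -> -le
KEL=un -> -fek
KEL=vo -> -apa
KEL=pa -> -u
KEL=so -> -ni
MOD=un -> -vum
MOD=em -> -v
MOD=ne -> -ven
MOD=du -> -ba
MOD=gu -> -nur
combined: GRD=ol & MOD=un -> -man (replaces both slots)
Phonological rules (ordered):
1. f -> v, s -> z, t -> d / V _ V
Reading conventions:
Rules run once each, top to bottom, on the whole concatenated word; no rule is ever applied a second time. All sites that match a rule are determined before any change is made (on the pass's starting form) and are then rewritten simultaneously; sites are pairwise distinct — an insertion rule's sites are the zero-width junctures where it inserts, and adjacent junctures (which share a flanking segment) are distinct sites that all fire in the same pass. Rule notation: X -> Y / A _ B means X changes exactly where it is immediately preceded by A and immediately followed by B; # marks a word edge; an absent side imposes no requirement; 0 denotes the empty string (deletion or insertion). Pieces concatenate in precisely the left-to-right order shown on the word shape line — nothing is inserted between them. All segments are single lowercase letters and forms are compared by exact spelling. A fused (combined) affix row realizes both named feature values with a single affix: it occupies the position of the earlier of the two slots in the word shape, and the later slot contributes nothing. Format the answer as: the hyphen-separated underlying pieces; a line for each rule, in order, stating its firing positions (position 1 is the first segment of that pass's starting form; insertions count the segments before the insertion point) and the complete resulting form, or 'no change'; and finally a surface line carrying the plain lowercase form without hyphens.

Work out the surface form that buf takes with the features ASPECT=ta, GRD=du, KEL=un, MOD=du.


underlying: buf-le-ba-fek-e
1. f -> v, s -> z, t -> d / V _ V: fires at position(s) 8: buflebaveke
surface: buflebaveke


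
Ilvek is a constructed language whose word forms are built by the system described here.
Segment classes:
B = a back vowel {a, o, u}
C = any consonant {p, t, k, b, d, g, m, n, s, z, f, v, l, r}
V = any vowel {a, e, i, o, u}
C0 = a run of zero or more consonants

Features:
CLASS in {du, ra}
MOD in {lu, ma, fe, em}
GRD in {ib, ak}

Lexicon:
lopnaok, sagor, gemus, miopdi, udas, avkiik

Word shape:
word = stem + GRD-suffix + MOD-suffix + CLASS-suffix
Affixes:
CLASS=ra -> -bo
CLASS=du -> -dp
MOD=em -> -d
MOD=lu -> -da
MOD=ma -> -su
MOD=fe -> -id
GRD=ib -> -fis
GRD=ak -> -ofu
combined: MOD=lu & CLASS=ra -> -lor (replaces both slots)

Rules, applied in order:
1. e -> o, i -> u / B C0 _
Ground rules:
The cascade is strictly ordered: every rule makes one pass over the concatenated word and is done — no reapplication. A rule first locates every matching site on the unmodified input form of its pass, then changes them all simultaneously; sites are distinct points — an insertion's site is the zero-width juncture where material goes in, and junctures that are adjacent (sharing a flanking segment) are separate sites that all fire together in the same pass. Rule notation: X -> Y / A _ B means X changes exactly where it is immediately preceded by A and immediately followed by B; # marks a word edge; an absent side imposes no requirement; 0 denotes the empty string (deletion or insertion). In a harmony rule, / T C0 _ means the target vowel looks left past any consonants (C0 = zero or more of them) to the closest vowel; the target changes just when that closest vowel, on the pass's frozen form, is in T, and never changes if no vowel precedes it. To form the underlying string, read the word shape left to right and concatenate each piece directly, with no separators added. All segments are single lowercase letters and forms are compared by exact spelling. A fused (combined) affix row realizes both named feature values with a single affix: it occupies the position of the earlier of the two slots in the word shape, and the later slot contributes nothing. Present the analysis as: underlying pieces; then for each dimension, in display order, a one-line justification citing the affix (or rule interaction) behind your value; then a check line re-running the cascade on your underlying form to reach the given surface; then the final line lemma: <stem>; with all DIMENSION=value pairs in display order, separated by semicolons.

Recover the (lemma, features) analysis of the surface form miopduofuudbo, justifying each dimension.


underlying: miopdi-ofu-id-bo
CLASS=ra - signalled by the affix -bo
MOD=fe - signalled by the affix -id
GRD=ak - signalled by the affix -ofu
check: miopdiofuidbo -> miopduofuudbo
lemma: miopdi; CLASS=ra; MOD=fe; GRD=ak


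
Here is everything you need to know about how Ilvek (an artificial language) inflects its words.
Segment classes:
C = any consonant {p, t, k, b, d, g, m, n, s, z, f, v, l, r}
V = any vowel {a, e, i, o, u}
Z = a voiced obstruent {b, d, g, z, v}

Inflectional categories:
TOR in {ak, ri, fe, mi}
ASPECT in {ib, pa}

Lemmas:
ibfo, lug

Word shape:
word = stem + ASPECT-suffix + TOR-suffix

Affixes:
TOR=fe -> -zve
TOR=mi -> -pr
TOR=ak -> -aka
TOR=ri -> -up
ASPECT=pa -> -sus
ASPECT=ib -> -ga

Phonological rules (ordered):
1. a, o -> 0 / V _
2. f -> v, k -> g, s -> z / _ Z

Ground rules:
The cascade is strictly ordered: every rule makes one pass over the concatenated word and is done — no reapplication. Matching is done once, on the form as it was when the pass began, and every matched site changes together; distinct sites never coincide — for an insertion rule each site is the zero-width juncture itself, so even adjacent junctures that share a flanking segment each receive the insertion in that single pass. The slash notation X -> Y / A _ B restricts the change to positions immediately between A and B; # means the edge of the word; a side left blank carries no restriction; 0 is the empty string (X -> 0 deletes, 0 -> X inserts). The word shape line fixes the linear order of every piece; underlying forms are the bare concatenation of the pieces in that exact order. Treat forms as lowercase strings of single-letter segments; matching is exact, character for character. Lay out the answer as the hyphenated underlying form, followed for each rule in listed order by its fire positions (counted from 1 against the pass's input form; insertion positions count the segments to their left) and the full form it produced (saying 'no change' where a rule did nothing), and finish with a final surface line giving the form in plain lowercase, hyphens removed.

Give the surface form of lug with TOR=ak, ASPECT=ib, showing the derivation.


underlying: lug-ga-aka
1. a, o -> 0 / V _: fires at position(s) 6: luggaka
2. f -> v, k -> g, s -> z / _ Z: no change
surface: luggaka


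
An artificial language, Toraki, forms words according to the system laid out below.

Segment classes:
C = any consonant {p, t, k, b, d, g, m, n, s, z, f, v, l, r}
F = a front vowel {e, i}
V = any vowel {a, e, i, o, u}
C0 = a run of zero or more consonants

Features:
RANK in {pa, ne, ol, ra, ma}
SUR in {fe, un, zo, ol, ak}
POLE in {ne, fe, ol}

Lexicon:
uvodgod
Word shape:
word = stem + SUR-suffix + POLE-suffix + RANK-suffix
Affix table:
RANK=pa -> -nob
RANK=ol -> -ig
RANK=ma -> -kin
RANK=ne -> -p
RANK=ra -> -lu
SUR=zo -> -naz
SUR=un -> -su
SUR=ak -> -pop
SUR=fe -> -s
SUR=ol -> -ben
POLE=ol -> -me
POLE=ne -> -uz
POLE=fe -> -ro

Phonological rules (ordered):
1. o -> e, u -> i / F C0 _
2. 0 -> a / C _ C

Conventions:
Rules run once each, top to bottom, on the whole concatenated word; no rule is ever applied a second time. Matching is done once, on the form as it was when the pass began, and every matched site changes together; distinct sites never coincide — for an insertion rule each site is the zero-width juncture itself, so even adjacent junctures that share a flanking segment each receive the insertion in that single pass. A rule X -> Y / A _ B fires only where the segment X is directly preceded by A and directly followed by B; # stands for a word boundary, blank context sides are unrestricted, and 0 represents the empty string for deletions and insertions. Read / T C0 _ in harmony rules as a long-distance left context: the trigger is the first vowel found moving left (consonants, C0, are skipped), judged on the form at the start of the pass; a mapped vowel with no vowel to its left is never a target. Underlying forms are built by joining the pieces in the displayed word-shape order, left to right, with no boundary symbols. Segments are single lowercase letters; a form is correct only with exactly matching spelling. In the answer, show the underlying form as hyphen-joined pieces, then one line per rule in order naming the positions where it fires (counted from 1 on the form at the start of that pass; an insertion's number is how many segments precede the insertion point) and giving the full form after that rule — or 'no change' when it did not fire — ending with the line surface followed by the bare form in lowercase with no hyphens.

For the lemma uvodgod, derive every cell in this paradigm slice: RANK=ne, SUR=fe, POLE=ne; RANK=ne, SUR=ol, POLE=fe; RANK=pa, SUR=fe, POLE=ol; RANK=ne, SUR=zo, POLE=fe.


cell RANK=ne, SUR=fe, POLE=ne:
underlying: uvodgod-s-uz-p
1. o -> e, u -> i / F C0 _: no change
2. 0 -> a / C _ C: inserts after position(s) 4, 7, 10: uvodagodasuzap
surface: uvodagodasuzap

cell RANK=ne, SUR=ol, POLE=fe:
underlying: uvodgod-ben-ro-p
1. o -> e, u -> i / F C0 _: fires at position(s) 12: uvodgodbenrep
2. 0 -> a / C _ C: inserts after position(s) 4, 7, 10: uvodagodabenarep
surface: uvodagodabenarep

cell RANK=pa, SUR=fe, POLE=ol:
underlying: uvodgod-s-me-nob
1. o -> e, u -> i / F C0 _: fires at position(s) 12: uvodgodsmeneb
2. 0 -> a / C _ C: inserts after position(s) 4, 7, 8: uvodagodasameneb
surface: uvodagodasameneb

cell RANK=ne, SUR=zo, POLE=fe:
underlying: uvodgod-naz-ro-p
1. o -> e, u -> i / F C0 _: no change
2. 0 -> a / C _ C: inserts after position(s) 4, 7, 10: uvodagodanazarop
surface: uvodagodanazarop


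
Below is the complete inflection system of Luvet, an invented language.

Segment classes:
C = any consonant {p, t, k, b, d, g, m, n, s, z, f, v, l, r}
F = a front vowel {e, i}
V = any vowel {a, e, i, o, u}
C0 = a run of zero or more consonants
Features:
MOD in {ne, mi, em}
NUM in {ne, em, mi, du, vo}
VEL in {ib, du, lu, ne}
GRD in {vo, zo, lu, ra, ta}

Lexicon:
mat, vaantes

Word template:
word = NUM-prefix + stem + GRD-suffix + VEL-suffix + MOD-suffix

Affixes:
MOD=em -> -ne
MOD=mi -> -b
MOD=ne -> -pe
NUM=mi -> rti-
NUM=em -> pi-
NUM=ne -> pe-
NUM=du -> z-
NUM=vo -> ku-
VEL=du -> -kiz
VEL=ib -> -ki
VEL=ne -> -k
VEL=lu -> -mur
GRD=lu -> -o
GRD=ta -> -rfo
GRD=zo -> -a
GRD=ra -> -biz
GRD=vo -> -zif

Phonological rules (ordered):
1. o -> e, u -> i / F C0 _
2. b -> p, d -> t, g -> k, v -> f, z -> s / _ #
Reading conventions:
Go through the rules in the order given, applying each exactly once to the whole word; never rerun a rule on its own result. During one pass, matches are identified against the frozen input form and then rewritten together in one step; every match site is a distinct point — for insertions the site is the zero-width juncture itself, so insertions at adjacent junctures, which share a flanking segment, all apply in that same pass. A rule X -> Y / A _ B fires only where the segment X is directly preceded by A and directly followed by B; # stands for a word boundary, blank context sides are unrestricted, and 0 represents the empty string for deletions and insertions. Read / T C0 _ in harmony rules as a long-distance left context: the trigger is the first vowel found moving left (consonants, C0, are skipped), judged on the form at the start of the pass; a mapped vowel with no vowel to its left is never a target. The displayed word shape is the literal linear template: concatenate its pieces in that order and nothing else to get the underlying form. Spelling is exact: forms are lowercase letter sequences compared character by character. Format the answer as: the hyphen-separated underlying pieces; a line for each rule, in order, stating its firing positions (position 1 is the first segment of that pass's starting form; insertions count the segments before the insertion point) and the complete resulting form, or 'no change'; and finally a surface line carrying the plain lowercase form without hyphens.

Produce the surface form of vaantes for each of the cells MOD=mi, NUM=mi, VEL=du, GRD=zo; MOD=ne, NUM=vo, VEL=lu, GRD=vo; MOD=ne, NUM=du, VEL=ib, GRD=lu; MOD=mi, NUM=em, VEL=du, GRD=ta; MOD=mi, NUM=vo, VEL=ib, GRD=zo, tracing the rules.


cell MOD=mi, NUM=mi, VEL=du, GRD=zo:
underlying: rti-vaantes-a-kiz-b
1. o -> e, u -> i / F C0 _: no change
2. b -> p, d -> t, g -> k, v -> f, z -> s / _ #: fires at position(s) 15: rtivaantesakizp
surface: rtivaantesakizp

cell MOD=ne, NUM=vo, VEL=lu, GRD=vo:
underlying: ku-vaantes-zif-mur-pe
1. o -> e, u -> i / F C0 _: fires at position(s) 14: kuvaanteszifmirpe
2. b -> p, d -> t, g -> k, v -> f, z -> s / _ #: no change
surface: kuvaanteszifmirpe

cell MOD=ne, NUM=du, VEL=ib, GRD=lu:
underlying: z-vaantes-o-ki-pe
1. o -> e, u -> i / F C0 _: fires at position(s) 9: zvaantesekipe
2. b -> p, d -> t, g -> k, v -> f, z -> s / _ #: no change
surface: zvaantesekipe

cell MOD=mi, NUM=em, VEL=du, GRD=ta:
underlying: pi-vaantes-rfo-kiz-b
1. o -> e, u -> i / F C0 _: fires at position(s) 12: pivaantesrfekizb
2. b -> p, d -> t, g -> k, v -> f, z -> s / _ #: fires at position(s) 16: pivaantesrfekizp
surface: pivaantesrfekizp

cell MOD=mi, NUM=vo, VEL=ib, GRD=zo:
underlying: ku-vaantes-a-ki-b
1. o -> e, u -> i / F C0 _: no change
2. b -> p, d -> t, g -> k, v -> f, z -> s / _ #: fires at position(s) 13: kuvaantesakip
surface: kuvaantesakip


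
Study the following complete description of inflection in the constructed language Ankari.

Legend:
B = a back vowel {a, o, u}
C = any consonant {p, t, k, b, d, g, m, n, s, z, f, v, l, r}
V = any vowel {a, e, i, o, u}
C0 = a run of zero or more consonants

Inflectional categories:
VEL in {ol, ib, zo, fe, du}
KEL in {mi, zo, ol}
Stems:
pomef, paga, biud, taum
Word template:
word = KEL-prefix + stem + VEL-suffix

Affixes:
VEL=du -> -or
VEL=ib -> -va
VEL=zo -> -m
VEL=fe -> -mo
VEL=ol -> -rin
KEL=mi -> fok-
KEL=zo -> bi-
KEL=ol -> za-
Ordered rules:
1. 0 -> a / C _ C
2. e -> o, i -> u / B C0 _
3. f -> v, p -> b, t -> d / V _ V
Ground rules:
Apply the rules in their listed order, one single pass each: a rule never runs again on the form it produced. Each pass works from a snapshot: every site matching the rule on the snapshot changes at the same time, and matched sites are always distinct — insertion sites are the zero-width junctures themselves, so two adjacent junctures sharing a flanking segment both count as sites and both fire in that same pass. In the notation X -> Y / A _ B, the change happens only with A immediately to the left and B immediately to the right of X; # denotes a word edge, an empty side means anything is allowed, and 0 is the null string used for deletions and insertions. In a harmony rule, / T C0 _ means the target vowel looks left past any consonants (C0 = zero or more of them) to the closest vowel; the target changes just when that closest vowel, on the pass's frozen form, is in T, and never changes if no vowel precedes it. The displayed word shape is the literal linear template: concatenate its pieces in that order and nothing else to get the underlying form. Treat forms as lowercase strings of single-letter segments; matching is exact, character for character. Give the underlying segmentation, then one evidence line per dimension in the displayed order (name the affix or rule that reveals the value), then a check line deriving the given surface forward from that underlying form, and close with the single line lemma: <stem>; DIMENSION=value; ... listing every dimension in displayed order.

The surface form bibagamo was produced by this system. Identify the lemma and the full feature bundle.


underlying: bi-paga-mo
VEL=fe - signalled by the affix -mo
KEL=zo - signalled by the affix bi-
check: bipagamo -> bipagamo -> bipagamo -> bibagamo
lemma: paga; VEL=fe; KEL=zo


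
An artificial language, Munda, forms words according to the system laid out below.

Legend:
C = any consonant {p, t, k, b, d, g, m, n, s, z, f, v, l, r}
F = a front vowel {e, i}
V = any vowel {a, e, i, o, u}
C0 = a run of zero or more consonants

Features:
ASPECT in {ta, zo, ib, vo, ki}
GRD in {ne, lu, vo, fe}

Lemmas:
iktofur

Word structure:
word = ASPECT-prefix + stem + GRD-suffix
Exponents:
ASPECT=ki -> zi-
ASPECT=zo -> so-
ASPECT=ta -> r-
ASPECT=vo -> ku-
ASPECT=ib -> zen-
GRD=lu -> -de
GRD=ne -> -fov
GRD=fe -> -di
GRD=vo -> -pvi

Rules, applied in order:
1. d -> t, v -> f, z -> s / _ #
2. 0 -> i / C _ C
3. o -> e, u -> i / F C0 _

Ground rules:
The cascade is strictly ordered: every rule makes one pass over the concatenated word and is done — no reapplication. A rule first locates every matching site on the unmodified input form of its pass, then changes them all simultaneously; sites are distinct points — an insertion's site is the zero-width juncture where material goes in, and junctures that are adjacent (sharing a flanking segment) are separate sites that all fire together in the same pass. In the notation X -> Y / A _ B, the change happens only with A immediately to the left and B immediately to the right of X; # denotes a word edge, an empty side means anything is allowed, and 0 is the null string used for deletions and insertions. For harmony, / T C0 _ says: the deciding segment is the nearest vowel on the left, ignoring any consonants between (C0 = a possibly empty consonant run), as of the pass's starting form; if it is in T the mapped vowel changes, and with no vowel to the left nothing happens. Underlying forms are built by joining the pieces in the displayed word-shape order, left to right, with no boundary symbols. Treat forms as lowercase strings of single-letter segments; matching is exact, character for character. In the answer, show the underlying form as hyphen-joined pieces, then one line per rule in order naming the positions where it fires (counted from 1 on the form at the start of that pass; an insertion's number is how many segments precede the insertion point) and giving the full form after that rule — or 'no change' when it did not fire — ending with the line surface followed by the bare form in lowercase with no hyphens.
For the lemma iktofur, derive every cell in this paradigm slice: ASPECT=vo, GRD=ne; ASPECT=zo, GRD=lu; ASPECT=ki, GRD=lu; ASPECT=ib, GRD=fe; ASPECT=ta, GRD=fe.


cell ASPECT=vo, GRD=ne:
underlying: ku-iktofur-fov
1. d -> t, v -> f, z -> s / _ #: fires at position(s) 12: kuiktofurfof
2. 0 -> i / C _ C: inserts after position(s) 4, 9: kuikitofurifof
3. o -> e, u -> i / F C0 _: fires at position(s) 7, 13: kuikitefurifef
surface: kuikitefurifef

cell ASPECT=zo, GRD=lu:
underlying: so-iktofur-de
1. d -> t, v -> f, z -> s / _ #: no change
2. 0 -> i / C _ C: inserts after position(s) 4, 9: soikitofuride
3. o -> e, u -> i / F C0 _: fires at position(s) 7: soikitefuride
surface: soikitefuride

cell ASPECT=ki, GRD=lu:
underlying: zi-iktofur-de
1. d -> t, v -> f, z -> s / _ #: no change
2. 0 -> i / C _ C: inserts after position(s) 4, 9: ziikitofuride
3. o -> e, u -> i / F C0 _: fires at position(s) 7: ziikitefuride
surface: ziikitefuride

cell ASPECT=ib, GRD=fe:
underlying: zen-iktofur-di
1. d -> t, v -> f, z -> s / _ #: no change
2. 0 -> i / C _ C: inserts after position(s) 5, 10: zenikitofuridi
3. o -> e, u -> i / F C0 _: fires at position(s) 8: zenikitefuridi
surface: zenikitefuridi

cell ASPECT=ta, GRD=fe:
underlying: r-iktofur-di
1. d -> t, v -> f, z -> s / _ #: no change
2. 0 -> i / C _ C: inserts after position(s) 3, 8: rikitofuridi
3. o -> e, u -> i / F C0 _: fires at position(s) 6: rikitefuridi
surface: rikitefuridi


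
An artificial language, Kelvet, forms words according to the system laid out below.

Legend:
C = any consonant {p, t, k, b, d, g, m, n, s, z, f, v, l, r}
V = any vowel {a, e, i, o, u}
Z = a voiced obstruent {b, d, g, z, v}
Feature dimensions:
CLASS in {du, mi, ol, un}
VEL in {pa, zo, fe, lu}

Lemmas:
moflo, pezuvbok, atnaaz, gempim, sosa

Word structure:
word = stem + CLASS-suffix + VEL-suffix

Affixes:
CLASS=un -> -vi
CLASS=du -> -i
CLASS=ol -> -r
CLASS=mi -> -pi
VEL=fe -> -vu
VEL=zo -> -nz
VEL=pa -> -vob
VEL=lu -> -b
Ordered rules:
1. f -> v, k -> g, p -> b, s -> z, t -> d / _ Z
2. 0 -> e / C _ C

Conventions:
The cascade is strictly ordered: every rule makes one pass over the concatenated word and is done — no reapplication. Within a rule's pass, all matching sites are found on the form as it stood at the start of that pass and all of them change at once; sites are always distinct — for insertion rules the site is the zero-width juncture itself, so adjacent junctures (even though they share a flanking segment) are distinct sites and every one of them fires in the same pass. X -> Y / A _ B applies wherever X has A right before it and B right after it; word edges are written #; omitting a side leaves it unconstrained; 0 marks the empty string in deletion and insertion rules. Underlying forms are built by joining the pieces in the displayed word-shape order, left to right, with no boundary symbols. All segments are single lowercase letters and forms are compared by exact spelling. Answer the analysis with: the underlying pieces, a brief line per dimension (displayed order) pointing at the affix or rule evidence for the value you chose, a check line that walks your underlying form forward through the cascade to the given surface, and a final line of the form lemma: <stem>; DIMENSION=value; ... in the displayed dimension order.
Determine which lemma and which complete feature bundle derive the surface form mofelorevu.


underlying: moflo-r-vu
CLASS=ol - signalled by the affix -r
VEL=fe - signalled by the affix -vu
check: moflorvu -> moflorvu -> mofelorevu
lemma: moflo; CLASS=ol; VEL=fe


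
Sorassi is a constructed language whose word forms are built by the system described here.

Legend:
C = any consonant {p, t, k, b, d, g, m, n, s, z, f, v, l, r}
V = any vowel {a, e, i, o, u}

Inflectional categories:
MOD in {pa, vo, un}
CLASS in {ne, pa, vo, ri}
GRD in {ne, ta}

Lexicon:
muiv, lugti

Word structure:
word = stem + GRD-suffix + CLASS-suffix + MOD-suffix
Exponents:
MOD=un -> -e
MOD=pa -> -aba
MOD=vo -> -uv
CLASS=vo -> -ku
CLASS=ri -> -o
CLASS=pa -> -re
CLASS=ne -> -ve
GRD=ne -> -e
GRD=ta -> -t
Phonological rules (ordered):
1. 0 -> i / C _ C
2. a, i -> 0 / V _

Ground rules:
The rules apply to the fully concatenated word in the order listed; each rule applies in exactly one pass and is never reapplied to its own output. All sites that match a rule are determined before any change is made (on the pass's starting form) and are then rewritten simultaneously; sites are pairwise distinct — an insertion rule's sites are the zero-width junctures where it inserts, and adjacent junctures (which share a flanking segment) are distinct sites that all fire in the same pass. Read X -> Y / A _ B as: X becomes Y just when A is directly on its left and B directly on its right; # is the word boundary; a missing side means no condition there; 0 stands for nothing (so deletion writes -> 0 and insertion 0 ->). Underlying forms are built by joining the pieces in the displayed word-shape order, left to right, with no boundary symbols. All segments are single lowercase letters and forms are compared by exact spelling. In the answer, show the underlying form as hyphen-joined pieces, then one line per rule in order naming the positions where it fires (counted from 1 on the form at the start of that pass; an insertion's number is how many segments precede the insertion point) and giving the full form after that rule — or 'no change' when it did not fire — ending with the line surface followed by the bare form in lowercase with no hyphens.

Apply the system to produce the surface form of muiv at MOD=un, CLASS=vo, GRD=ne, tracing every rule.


underlying: muiv-e-ku-e
1. 0 -> i / C _ C: no change
2. a, i -> 0 / V _: fires at position(s) 3: muvekue
surface: muvekue


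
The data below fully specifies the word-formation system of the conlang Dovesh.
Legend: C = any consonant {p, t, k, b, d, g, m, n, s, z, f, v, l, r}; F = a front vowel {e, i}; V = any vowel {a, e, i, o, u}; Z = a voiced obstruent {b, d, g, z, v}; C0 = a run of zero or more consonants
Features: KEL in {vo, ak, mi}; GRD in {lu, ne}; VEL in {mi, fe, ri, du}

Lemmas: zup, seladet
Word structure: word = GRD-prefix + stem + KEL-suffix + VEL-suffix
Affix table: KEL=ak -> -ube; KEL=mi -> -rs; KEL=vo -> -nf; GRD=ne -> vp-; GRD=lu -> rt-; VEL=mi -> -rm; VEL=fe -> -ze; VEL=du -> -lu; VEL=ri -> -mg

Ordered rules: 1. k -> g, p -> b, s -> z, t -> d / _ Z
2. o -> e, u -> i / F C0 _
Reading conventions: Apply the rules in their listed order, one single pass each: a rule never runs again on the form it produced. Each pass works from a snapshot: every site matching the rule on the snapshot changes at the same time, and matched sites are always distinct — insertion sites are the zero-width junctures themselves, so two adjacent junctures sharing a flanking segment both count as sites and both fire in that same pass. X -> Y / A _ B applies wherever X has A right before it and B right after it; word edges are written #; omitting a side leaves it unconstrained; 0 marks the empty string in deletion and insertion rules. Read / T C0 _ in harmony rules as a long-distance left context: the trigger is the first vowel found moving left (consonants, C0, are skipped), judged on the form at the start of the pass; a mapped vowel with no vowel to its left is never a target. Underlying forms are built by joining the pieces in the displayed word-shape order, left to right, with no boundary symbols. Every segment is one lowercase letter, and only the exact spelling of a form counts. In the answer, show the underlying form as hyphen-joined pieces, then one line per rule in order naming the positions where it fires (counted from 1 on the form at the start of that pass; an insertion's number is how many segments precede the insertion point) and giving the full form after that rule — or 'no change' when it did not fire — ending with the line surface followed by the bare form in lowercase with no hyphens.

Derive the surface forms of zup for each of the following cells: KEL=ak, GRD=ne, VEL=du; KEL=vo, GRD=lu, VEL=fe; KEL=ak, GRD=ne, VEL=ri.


cell KEL=ak, GRD=ne, VEL=du:
underlying: vp-zup-ube-lu
1. k -> g, p -> b, s -> z, t -> d / _ Z: fires at position(s) 2: vbzupubelu
2. o -> e, u -> i / F C0 _: fires at position(s) 10: vbzupubeli
surface: vbzupubeli

cell KEL=vo, GRD=lu, VEL=fe:
underlying: rt-zup-nf-ze
1. k -> g, p -> b, s -> z, t -> d / _ Z: fires at position(s) 2: rdzupnfze
2. o -> e, u -> i / F C0 _: no change
surface: rdzupnfze

cell KEL=ak, GRD=ne, VEL=ri:
underlying: vp-zup-ube-mg
1. k -> g, p -> b, s -> z, t -> d / _ Z: fires at position(s) 2: vbzupubemg
2. o -> e, u -> i / F C0 _: no change
surface: vbzupubemg
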